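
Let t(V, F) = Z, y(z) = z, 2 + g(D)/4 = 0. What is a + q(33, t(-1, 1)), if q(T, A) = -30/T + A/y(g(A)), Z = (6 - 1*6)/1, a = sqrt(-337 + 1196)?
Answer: -10/11 + sqrt(859) ≈ 28.400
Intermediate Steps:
g(D) = -8 (g(D) = -8 + 4*0 = -8 + 0 = -8)
a = sqrt(859) ≈ 29.309
Z = 0 (Z = (6 - 6)*1 = 0*1 = 0)
t(V, F) = 0
q(T, A) = -30/T - A/8 (q(T, A) = -30/T + A/(-8) = -30/T + A*(-1/8) = -30/T - A/8)
a + q(33, t(-1, 1)) = sqrt(859) + (-30/33 - 1/8*0) = sqrt(859) + (-30*1/33 + 0) = sqrt(859) + (-10/11 + 0) = sqrt(859) - 10/11 = -10/11 + sqrt(859)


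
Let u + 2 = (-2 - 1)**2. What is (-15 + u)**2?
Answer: 64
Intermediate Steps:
u = 7 (u = -2 + (-2 - 1)**2 = -2 + (-3)**2 = -2 + 9 = 7)
(-15 + u)**2 = (-15 + 7)**2 = (-8)**2 = 64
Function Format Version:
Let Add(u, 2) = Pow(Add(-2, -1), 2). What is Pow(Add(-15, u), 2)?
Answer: 64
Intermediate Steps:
u = 7 (u = Add(-2, Pow(Add(-2, -1), 2)) = Add(-2, Pow(-3, 2)) = Add(-2, 9) = 7)
Pow(Add(-15, u), 2) = Pow(Add(-15, 7), 2) = Pow(-8, 2) = 64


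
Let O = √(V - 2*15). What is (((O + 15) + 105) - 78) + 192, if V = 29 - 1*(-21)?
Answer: 234 + 2*√5 ≈ 238.47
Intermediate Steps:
V = 50 (V = 29 + 21 = 50)
O = 2*√5 (O = √(50 - 2*15) = √(50 - 30) = √20 = 2*√5 ≈ 4.4721)
(((O + 15) + 105) - 78) + 192 = (((2*√5 + 15) + 105) - 78) + 192 = (((15 + 2*√5) + 105) - 78) + 192 = ((120 + 2*√5) - 78) + 192 = (42 + 2*√5) + 192 = 234 + 2*√5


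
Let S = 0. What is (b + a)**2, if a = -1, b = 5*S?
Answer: 1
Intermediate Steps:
b = 0 (b = 5*0 = 0)
(b + a)**2 = (0 - 1)**2 = (-1)**2 = 1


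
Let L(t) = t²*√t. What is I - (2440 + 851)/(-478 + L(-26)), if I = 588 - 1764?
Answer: -2373270377/2018310 + 185393*I*√26/1009155 ≈ -1175.9 + 0.93675*I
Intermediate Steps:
I = -1176
L(t) = t^(5/2)
I - (2440 + 851)/(-478 + L(-26)) = -1176 - (2440 + 851)/(-478 + (-26)^(5/2)) = -1176 - 3291/(-478 + 676*I*√26)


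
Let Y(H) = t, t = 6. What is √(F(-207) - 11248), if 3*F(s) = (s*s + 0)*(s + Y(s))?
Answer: 7*I*√58819 ≈ 1697.7*I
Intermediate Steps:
Y(H) = 6
F(s) = s²*(6 + s)/3 (F(s) = ((s*s + 0)*(s + 6))/3 = ((s² + 0)*(6 + s))/3 = (s²*(6 + s))/3 = s²*(6 + s)/3)
√(F(-207) - 11248) = √((⅓)*(-207)²*(6 - 207) - 11248) = √((⅓)*42849*(-201) - 11248) = √(-2870883 - 11248) = √(-2882131) = 7*I*√58819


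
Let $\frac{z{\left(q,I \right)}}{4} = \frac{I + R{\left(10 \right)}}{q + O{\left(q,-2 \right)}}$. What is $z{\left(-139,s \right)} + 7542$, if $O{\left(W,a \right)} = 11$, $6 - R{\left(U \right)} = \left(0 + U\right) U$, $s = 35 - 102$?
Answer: $\frac{241505}{32} \approx 7547.0$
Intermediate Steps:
$s = -67$
$R{\left(U \right)} = 6 - U^{2}$ ($R{\left(U \right)} = 6 - \left(0 + U\right) U = 6 - U U = 6 - U^{2}$)
$z{\left(q,I \right)} = \frac{4 \left(-94 + I\right)}{11 + q}$ ($z{\left(q,I \right)} = 4 \frac{I + \left(6 - 10^{2}\right)}{q + 11} = 4 \frac{I + \left(6 - 100\right)}{11 + q} = 4 \frac{I - 94}{11 + q} = 4 \frac{-94 + I}{11 + q} = \frac{4 \left(-94 + I\right)}{11 + q}$)
$z{\left(-139,s \right)} + 7542 = \frac{4 \left(-94 - 67\right)}{11 - 139} + 7542 = 4 \frac{1}{-128} \left(-161\right) + 7542 = 4 \left(- \frac{1}{128}\right) \left(-161\right) + 7542 = \frac{161}{32} + 7542 = \frac{241505}{32}$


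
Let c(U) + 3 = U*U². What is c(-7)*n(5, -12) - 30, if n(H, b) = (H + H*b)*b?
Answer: -228390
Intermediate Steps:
n(H, b) = b*(H + H*b)
c(U) = -3 + U³ (c(U) = -3 + U*U² = -3 + U³)
c(-7)*n(5, -12) - 30 = (-3 + (-7)³)*(5*(-12)*(1 - 12)) - 30 = (-3 - 343)*(5*(-12)*(-11)) - 30 = -346*660 - 30 = -228360 - 30 = -228390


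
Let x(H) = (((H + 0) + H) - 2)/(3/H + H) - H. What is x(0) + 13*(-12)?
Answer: -156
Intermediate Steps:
x(H) = -H + (-2 + 2*H)/(H + 3/H) (x(H) = ((H + H) - 2)/(H + 3/H) - H = (2*H - 2)/(H + 3/H) - H = (-2 + 2*H)/(H + 3/H) - H = -H + (-2 + 2*H)/(H + 3/H))
x(0) + 13*(-12) = 0*(-5 - 1*0**2 + 2*0)/(3 + 0**2) + 13*(-12) = 0*(-5 - 1*0 + 0)/(3 + 0) - 156 = 0*(-5 + 0 + 0)/3 - 156 = 0*(1/3)*(-5) - 156 = 0 - 156 = -156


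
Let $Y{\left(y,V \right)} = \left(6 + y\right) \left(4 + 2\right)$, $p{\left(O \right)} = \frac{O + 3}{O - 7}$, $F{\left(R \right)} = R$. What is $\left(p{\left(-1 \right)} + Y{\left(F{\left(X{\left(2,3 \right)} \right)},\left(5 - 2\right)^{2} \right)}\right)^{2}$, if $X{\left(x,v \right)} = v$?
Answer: $\frac{46225}{16} \approx 2889.1$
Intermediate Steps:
$p{\left(O \right)} = \frac{3 + O}{-7 + O}$
$Y{\left(y,V \right)} = 36 + 6 y$ ($Y{\left(y,V \right)} = \left(6 + y\right) 6 = 36 + 6 y$)
$\left(p{\left(-1 \right)} + Y{\left(F{\left(X{\left(2,3 \right)} \right)},\left(5 - 2\right)^{2} \right)}\right)^{2} = \left(\frac{3 - 1}{-7 - 1} + \left(36 + 6 \cdot 3\right)\right)^{2} = \left(\frac{1}{-8} \cdot 2 + \left(36 + 18\right)\right)^{2} = \left(\left(- \frac{1}{8}\right) 2 + 54\right)^{2} = \left(- \frac{1}{4} + 54\right)^{2} = \left(\frac{215}{4}\right)^{2} = \frac{46225}{16}$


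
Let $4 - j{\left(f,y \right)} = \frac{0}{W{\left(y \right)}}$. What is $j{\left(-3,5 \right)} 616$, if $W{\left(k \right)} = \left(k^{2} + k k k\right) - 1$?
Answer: $2464$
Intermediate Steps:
$W{\left(k \right)} = -1 + k^{2} + k^{3}$ ($W{\left(k \right)} = \left(k^{2} + k^{2} k\right) - 1 = \left(k^{2} + k^{3}\right) - 1 = -1 + k^{2} + k^{3}$)
$j{\left(f,y \right)} = 4$ ($j{\left(f,y \right)} = 4 - \frac{0}{-1 + y^{2} + y^{3}} = 4 - 0 = 4 + 0 = 4$)
$j{\left(-3,5 \right)} 616 = 4 \cdot 616 = 2464$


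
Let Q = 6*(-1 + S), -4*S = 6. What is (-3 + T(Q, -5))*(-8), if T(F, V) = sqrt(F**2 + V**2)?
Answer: 24 - 40*sqrt(10) ≈ -102.49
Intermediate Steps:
S = -3/2 (S = -1/4*6 = -3/2 ≈ -1.5000)
Q = -15 (Q = 6*(-1 - 3/2) = 6*(-5/2) = -15)
(-3 + T(Q, -5))*(-8) = (-3 + sqrt((-15)**2 + (-5)**2))*(-8) = (-3 + sqrt(225 + 25))*(-8) = (-3 + sqrt(250))*(-8) = (-3 + 5*sqrt(10))*(-8) = 24 - 40*sqrt(10)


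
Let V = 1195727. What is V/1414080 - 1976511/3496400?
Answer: 17322440099/61802366400 ≈ 0.28029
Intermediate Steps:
V/1414080 - 1976511/3496400 = 1195727/1414080 - 1976511/3496400 = 17322440099/61802366400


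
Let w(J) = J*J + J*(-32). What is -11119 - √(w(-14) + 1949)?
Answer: -11119 - √2593 ≈ -11170.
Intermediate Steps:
w(J) = J² - 32*J
-11119 - √(w(-14) + 1949) = -11119 - √(-14*(-32 - 14) + 1949) = -11119 - √(-14*(-46) + 1949) = -11119 - √(644 + 1949) = -11119 - √2593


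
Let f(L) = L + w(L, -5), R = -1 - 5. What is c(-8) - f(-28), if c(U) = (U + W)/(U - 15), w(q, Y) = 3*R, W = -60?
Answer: 1126/23 ≈ 48.957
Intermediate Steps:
R = -6
w(q, Y) = -18 (w(q, Y) = 3*(-6) = -18)
c(U) = (-60 + U)/(-15 + U) (c(U) = (U - 60)/(U - 15) = (-60 + U)/(-15 + U))
f(L) = -18 + L (f(L) = L - 18 = -18 + L)
c(-8) - f(-28) = (-60 - 8)/(-15 - 8) - (-18 - 28) = -68/(-23) - 1*(-46) = -1/23*(-68) + 46 = 68/23 + 46 = 1126/23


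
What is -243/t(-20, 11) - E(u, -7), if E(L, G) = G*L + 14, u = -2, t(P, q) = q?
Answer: -551/11 ≈ -50.091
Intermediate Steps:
E(L, G) = 14 + G*L
-243/t(-20, 11) - E(u, -7) = -243/11 - (14 - 7*(-2)) = -243*1/11 - (14 + 14) = -243/11 - 1*28 = -243/11 - 28 = -551/11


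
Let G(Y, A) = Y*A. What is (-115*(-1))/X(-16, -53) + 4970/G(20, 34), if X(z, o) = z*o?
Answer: 107319/14416 ≈ 7.4444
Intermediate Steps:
X(z, o) = o*z
G(Y, A) = A*Y
(-115*(-1))/X(-16, -53) + 4970/G(20, 34) = (-115*(-1))/((-53*(-16))) + 4970/((34*20)) = 115/848 + 4970/680 = 115*(1/848) + 4970*(1/680) = 115/848 + 497/68 = 107319/14416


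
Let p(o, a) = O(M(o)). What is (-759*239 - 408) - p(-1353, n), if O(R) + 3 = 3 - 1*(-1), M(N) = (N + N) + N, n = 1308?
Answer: -181810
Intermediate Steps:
M(N) = 3*N (M(N) = 2*N + N = 3*N)
O(R) = 1 (O(R) = -3 + (3 - 1*(-1)) = -3 + (3 + 1) = -3 + 4 = 1)
p(o, a) = 1
(-759*239 - 408) - p(-1353, n) = (-759*239 - 408) - 1*1 = (-181401 - 408) - 1 = -181809 - 1 = -181810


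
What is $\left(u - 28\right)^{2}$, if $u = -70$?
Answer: $9604$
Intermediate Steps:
$\left(u - 28\right)^{2} = \left(-70 - 28\right)^{2} = \left(-98\right)^{2} = 9604$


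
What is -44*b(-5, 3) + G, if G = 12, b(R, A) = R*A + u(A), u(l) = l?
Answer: 540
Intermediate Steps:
b(R, A) = A + A*R (b(R, A) = R*A + A = A*R + A = A + A*R)
-44*b(-5, 3) + G = -132*(1 - 5) + 12 = -132*(-4) + 12 = -44*(-12) + 12 = 528 + 12 = 540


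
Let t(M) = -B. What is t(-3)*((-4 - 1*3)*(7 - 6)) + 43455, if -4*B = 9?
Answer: 173757/4 ≈ 43439.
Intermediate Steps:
B = -9/4 (B = -¼*9 = -9/4 ≈ -2.2500)
t(M) = 9/4 (t(M) = -1*(-9/4) = 9/4)
t(-3)*((-4 - 1*3)*(7 - 6)) + 43455 = 9*((-4 - 1*3)*(7 - 6))/4 + 43455 = 9*((-4 - 3)*1)/4 + 43455 = 9*(-7*1)/4 + 43455 = (9/4)*(-7) + 43455 = -63/4 + 43455 = 173757/4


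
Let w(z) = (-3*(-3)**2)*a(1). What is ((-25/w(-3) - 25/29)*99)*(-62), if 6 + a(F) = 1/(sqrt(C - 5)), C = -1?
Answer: 1265550/203 - 550*I*sqrt(6)/21 ≈ 6234.2 - 64.153*I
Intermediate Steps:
a(F) = -6 - I*sqrt(6)/6 (a(F) = -6 + 1/(sqrt(-1 - 5)) = -6 + 1/(sqrt(-6)) = -6 + 1/(I*sqrt(6)) = -6 - I*sqrt(6)/6)
w(z) = 162 + 9*I*sqrt(6)/2 (w(z) = (-3*(-3)**2)*(-6 - I*sqrt(6)/6) = (-3*9)*(-6 - I*sqrt(6)/6) = -27*(-6 - I*sqrt(6)/6) = 162 + 9*I*sqrt(6)/2)
((-25/w(-3) - 25/29)*99)*(-62) = ((-25/(162 + 9*I*sqrt(6)/2) - 25/29)*99)*(-62) = ((-25/29 - 25/(162 + 9*I*sqrt(6)/2))*99)*(-62) = (-2475/29 - 2475/(162 + 9*I*sqrt(6)/2))*(-62) = 153450/29 + 153450/(162 + 9*I*sqrt(6)/2)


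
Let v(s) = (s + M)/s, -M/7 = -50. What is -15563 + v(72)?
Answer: -560057/36 ≈ -15557.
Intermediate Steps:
M = 350 (M = -7*(-50) = 350)
v(s) = (350 + s)/s (v(s) = (s + 350)/s = (350 + s)/s)
-15563 + v(72) = -15563 + (350 + 72)/72 = -15563 + (1/72)*422 = -15563 + 211/36 = -560057/36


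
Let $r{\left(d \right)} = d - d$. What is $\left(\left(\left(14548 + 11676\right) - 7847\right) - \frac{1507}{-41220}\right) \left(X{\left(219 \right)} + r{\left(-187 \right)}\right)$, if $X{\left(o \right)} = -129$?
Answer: $- \frac{32572562221}{13740} \approx -2.3706 \cdot 10^{6}$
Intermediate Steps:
$r{\left(d \right)} = 0$
$\left(\left(\left(14548 + 11676\right) - 7847\right) - \frac{1507}{-41220}\right) \left(X{\left(219 \right)} + r{\left(-187 \right)}\right) = \left(\left(\left(14548 + 11676\right) - 7847\right) - \frac{1507}{-41220}\right) \left(-129 + 0\right) = \left(\left(26224 - 7847\right) - - \frac{1507}{41220}\right) \left(-129\right) = \left(18377 + \frac{1507}{41220}\right) \left(-129\right) = \frac{757501447}{41220} \left(-129\right) = - \frac{32572562221}{13740}$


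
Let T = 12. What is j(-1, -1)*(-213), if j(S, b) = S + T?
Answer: -2343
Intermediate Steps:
j(S, b) = 12 + S (j(S, b) = S + 12 = 12 + S)
j(-1, -1)*(-213) = (12 - 1)*(-213) = 11*(-213) = -2343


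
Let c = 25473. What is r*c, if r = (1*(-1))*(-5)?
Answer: 127365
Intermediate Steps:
r = 5 (r = -1*(-5) = 5)
r*c = 5*25473 = 127365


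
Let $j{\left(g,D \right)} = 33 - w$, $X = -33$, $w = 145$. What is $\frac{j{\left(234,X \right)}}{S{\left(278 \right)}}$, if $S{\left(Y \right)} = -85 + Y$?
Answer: $- \frac{112}{193} \approx -0.58031$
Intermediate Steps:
$j{\left(g,D \right)} = -112$ ($j{\left(g,D \right)} = 33 - 145 = -112$)
$\frac{j{\left(234,X \right)}}{S{\left(278 \right)}} = - \frac{112}{-85 + 278} = - \frac{112}{193}$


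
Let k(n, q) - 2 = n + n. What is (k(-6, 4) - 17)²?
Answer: 729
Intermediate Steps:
k(n, q) = 2 + 2*n (k(n, q) = 2 + (n + n) = 2 + 2*n)
(k(-6, 4) - 17)² = ((2 + 2*(-6)) - 17)² = ((2 - 12) - 17)² = (-10 - 17)² = (-27)² = 729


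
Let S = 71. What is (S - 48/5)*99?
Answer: 30393/5 ≈ 6078.6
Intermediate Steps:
(S - 48/5)*99 = (71 - 48/5)*99 = (307/5)*99 = 30393/5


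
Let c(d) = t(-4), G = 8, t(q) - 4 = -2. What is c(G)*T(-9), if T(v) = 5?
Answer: 10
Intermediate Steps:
t(q) = 2 (t(q) = 4 - 2 = 2)
c(d) = 2
c(G)*T(-9) = 2*5 = 10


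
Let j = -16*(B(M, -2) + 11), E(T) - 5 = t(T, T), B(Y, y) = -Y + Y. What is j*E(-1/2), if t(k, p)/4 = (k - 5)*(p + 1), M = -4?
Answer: 1056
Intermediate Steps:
B(Y, y) = 0
t(k, p) = 4*(1 + p)*(-5 + k) (t(k, p) = 4*((k - 5)*(p + 1)) = 4*((-5 + k)*(1 + p)) = 4*((1 + p)*(-5 + k)) = 4*(1 + p)*(-5 + k))
E(T) = -15 - 16*T + 4*T**2 (E(T) = 5 + (-20 - 20*T + 4*T + 4*T*T) = 5 + (-20 - 20*T + 4*T + 4*T**2) = 5 + (-20 - 16*T + 4*T**2) = -15 - 16*T + 4*T**2)
j = -176 (j = -16*(0 + 11) = -16*11 = -176)
j*E(-1/2) = -176*(-15 - (-16)/2 + 4*(-1/2)**2) = -176*(-15 - (-16)/2 + 4*(-1*1/2)**2) = -176*(-15 - 16*(-1/2) + 4*(-1/2)**2) = -176*(-15 + 8 + 4*(1/4)) = -176*(-15 + 8 + 1) = -176*(-6) = 1056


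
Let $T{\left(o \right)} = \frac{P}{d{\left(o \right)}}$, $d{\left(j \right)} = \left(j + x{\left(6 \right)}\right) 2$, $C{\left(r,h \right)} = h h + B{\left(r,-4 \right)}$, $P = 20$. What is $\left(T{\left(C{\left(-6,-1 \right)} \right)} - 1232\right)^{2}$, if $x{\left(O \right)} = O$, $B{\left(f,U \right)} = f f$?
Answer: $\frac{2805397156}{1849} \approx 1.5173 \cdot 10^{6}$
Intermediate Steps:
$B{\left(f,U \right)} = f^{2}$
$C{\left(r,h \right)} = h^{2} + r^{2}$ ($C{\left(r,h \right)} = h h + r^{2} = h^{2} + r^{2}$)
$d{\left(j \right)} = 12 + 2 j$ ($d{\left(j \right)} = \left(j + 6\right) 2 = \left(6 + j\right) 2 = 12 + 2 j$)
$T{\left(o \right)} = \frac{20}{12 + 2 o}$
$\left(T{\left(C{\left(-6,-1 \right)} \right)} - 1232\right)^{2} = \left(\frac{10}{6 + \left(\left(-1\right)^{2} + \left(-6\right)^{2}\right)} - 1232\right)^{2} = \left(\frac{10}{6 + \left(1 + 36\right)} - 1232\right)^{2} = \left(\frac{10}{6 + 37} - 1232\right)^{2} = \left(\frac{10}{43} - 1232\right)^{2} = \left(- \frac{52966}{43}\right)^{2} = \frac{2805397156}{1849}$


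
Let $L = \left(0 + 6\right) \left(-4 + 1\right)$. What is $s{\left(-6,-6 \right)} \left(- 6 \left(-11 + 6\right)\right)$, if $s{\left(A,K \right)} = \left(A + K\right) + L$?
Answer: $-900$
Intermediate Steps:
$L = -18$ ($L = 6 \left(-3\right) = -18$)
$s{\left(A,K \right)} = -18 + A + K$ ($s{\left(A,K \right)} = \left(A + K\right) - 18 = -18 + A + K$)
$s{\left(-6,-6 \right)} \left(- 6 \left(-11 + 6\right)\right) = \left(-18 - 6 - 6\right) \left(- 6 \left(-11 + 6\right)\right) = - 30 \left(\left(-6\right) \left(-5\right)\right) = \left(-30\right) 30 = -900$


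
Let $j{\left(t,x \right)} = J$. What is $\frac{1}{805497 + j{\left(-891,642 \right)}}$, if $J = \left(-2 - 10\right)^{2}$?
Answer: $\frac{1}{805641} \approx 1.2412 \cdot 10^{-6}$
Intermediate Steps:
$J = 144$ ($J = \left(-12\right)^{2} = 144$)
$j{\left(t,x \right)} = 144$
$\frac{1}{805497 + j{\left(-891,642 \right)}} = \frac{1}{805497 + 144} = \frac{1}{805641}$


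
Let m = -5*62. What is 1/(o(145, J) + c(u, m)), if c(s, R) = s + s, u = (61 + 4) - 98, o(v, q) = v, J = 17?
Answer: 1/79 ≈ 0.012658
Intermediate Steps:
m = -310
u = -33 (u = 65 - 98 = -33)
c(s, R) = 2*s
1/(o(145, J) + c(u, m)) = 1/(145 + 2*(-33)) = 1/(145 - 66) = 1/79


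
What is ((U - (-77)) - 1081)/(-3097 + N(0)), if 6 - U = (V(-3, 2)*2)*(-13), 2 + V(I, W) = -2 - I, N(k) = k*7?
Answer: 1024/3097 ≈ 0.33064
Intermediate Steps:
N(k) = 7*k
V(I, W) = -4 - I (V(I, W) = -2 + (-2 - I) = -4 - I)
U = -20 (U = 6 - (-4 - 1*(-3))*2*(-13) = 6 - (-4 + 3)*2*(-13) = 6 - (-1*2)*(-13) = 6 - (-2)*(-13) = 6 - 1*26 = 6 - 26 = -20)
((U - (-77)) - 1081)/(-3097 + N(0)) = ((-20 - (-77)) - 1081)/(-3097 + 7*0) = ((-20 - 1*(-77)) - 1081)/(-3097 + 0) = ((-20 + 77) - 1081)/(-3097) = (57 - 1081)*(-1/3097) = -1024*(-1/3097) = 1024/3097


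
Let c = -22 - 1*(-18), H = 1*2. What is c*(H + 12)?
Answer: -56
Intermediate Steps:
H = 2
c = -4 (c = -22 + 18 = -4)
c*(H + 12) = -4*(2 + 12) = -4*14 = -56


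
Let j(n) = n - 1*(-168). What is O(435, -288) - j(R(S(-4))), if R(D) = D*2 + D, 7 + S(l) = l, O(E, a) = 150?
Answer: 15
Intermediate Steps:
S(l) = -7 + l
R(D) = 3*D (R(D) = 2*D + D = 3*D)
j(n) = 168 + n (j(n) = n + 168 = 168 + n)
O(435, -288) - j(R(S(-4))) = 150 - (168 + 3*(-7 - 4)) = 150 - (168 + 3*(-11)) = 150 - (168 - 33) = 150 - 1*135 = 150 - 135 = 15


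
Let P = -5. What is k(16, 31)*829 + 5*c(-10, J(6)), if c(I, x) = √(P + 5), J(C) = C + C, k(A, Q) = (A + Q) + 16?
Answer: 52227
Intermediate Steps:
k(A, Q) = 16 + A + Q
J(C) = 2*C
c(I, x) = 0 (c(I, x) = √(-5 + 5) = √0 = 0)
k(16, 31)*829 + 5*c(-10, J(6)) = (16 + 16 + 31)*829 + 5*0 = 63*829 + 0 = 52227 + 0 = 52227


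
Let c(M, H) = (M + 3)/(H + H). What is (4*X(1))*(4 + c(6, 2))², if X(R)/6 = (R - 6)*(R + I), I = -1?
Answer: 0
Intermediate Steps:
c(M, H) = (3 + M)/(2*H) (c(M, H) = (3 + M)/((2*H)) = (3 + M)*(1/(2*H)) = (3 + M)/(2*H))
X(R) = 6*(-1 + R)*(-6 + R) (X(R) = 6*((R - 6)*(R - 1)) = 6*((-6 + R)*(-1 + R)) = 6*((-1 + R)*(-6 + R)) = 6*(-1 + R)*(-6 + R))
(4*X(1))*(4 + c(6, 2))² = (4*(36 - 42*1 + 6*1²))*(4 + (½)*(3 + 6)/2)² = (4*(36 - 42 + 6*1))*(4 + (½)*(½)*9)² = (4*(36 - 42 + 6))*(4 + 9/4)² = (4*0)*(25/4)² = 0*(625/16) = 0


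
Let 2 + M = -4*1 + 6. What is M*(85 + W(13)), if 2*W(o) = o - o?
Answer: 0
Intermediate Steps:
W(o) = 0 (W(o) = (o - o)/2 = (1/2)*0 = 0)
M = 0 (M = -2 + (-4*1 + 6) = -2 + (-4 + 6) = -2 + 2 = 0)
M*(85 + W(13)) = 0*(85 + 0) = 0*85 = 0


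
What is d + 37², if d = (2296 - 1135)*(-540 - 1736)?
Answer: -2641067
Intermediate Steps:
d = -2642436 (d = 1161*(-2276) = -2642436)
d + 37² = -2642436 + 37² = -2642436 + 1369 = -2641067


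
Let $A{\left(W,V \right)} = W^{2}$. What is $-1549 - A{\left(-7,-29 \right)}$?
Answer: $-1598$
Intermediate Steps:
$-1549 - A{\left(-7,-29 \right)} = -1549 - \left(-7\right)^{2} = -1549 - 49 = -1598$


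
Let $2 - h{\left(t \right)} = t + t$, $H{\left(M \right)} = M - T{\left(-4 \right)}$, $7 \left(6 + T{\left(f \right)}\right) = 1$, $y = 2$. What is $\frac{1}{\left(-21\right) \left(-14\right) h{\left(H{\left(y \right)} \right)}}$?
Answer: $- \frac{1}{4032} \approx -0.00024802$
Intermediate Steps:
$T{\left(f \right)} = - \frac{41}{7}$ ($T{\left(f \right)} = -6 + \frac{1}{7} \cdot 1 = -6 + \frac{1}{7} = - \frac{41}{7}$)
$H{\left(M \right)} = \frac{41}{7} + M$ ($H{\left(M \right)} = M - - \frac{41}{7} = M + \frac{41}{7} = \frac{41}{7} + M$)
$h{\left(t \right)} = 2 - 2 t$ ($h{\left(t \right)} = 2 - \left(t + t\right) = 2 - 2 t$)
$\frac{1}{\left(-21\right) \left(-14\right) h{\left(H{\left(y \right)} \right)}} = \frac{1}{\left(-21\right) \left(-14\right) \left(2 - 2 \left(\frac{41}{7} + 2\right)\right)} = \frac{1}{294 \left(2 - \frac{110}{7}\right)} = \frac{1}{294 \left(- \frac{96}{7}\right)} = \frac{1}{-4032} = - \frac{1}{4032}$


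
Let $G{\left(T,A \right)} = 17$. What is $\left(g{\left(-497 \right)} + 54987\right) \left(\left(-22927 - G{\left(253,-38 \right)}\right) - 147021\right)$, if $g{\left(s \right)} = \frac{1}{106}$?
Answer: $- \frac{990661908195}{106} \approx -9.3459 \cdot 10^{9}$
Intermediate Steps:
$g{\left(s \right)} = \frac{1}{106}$
$\left(g{\left(-497 \right)} + 54987\right) \left(\left(-22927 - G{\left(253,-38 \right)}\right) - 147021\right) = \left(\frac{1}{106} + 54987\right) \left(\left(-22927 - 17\right) - 147021\right) = \frac{5828623 \left(\left(-22927 - 17\right) - 147021\right)}{106} = \frac{5828623 \left(-22944 - 147021\right)}{106} = \frac{5828623}{106} \left(-169965\right) = - \frac{990661908195}{106}$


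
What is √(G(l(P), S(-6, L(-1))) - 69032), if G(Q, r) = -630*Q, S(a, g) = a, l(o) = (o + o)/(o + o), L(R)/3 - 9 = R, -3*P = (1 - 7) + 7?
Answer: I*√69662 ≈ 263.94*I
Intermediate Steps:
P = -⅓ (P = -((1 - 7) + 7)/3 = -(-6 + 7)/3 = -⅓*1 = -⅓ ≈ -0.33333)
L(R) = 27 + 3*R
l(o) = 1 (l(o) = (2*o)/((2*o)) = (2*o)*(1/(2*o)) = 1)
√(G(l(P), S(-6, L(-1))) - 69032) = √(-630*1 - 69032) = √(-630 - 69032) = √(-69662) = I*√69662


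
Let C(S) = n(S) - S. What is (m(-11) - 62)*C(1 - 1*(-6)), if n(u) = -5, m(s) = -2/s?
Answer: 8160/11 ≈ 741.82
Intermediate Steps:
C(S) = -5 - S
(m(-11) - 62)*C(1 - 1*(-6)) = (-2/(-11) - 62)*(-5 - (1 - 1*(-6))) = (-2*(-1/11) - 62)*(-5 - (1 + 6)) = (2/11 - 62)*(-5 - 1*7) = -680*(-5 - 7)/11 = -680/11*(-12) = 8160/11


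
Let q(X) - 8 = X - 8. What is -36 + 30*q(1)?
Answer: -6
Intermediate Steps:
q(X) = X (q(X) = 8 + (X - 8) = 8 + (-8 + X) = X)
-36 + 30*q(1) = -36 + 30*1 = -36 + 30 = -6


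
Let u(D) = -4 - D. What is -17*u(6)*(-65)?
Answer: -11050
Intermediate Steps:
-17*u(6)*(-65) = -17*(-4 - 1*6)*(-65) = -17*(-4 - 6)*(-65) = -17*(-10)*(-65) = 170*(-65) = -11050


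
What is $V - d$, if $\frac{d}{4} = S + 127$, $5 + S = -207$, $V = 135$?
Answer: $475$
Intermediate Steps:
$S = -212$ ($S = -5 - 207 = -212$)
$d = -340$ ($d = 4 \left(-212 + 127\right) = 4 \left(-85\right) = -340$)
$V - d = 135 - -340 = 135 + 340 = 475$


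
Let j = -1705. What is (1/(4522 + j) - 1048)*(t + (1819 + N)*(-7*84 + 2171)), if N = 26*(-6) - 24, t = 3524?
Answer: -7670034655115/2817 ≈ -2.7228e+9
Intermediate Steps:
N = -180 (N = -156 - 24 = -180)
(1/(4522 + j) - 1048)*(t + (1819 + N)*(-7*84 + 2171)) = (1/(4522 - 1705) - 1048)*(3524 + (1819 - 180)*(-7*84 + 2171)) = (1/2817 - 1048)*(3524 + 1639*(-588 + 2171)) = (1/2817 - 1048)*(3524 + 1639*1583) = -2952215*(3524 + 2594537)/2817 = -2952215/2817*2598061 = -7670034655115/2817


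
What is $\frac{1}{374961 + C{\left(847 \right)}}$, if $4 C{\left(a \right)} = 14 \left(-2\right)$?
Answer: $\frac{1}{374954} \approx 2.667 \cdot 10^{-6}$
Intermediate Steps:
$C{\left(a \right)} = -7$ ($C{\left(a \right)} = \frac{14 \left(-2\right)}{4} = \frac{1}{4} \left(-28\right) = -7$)
$\frac{1}{374961 + C{\left(847 \right)}} = \frac{1}{374961 - 7} = \frac{1}{374954}$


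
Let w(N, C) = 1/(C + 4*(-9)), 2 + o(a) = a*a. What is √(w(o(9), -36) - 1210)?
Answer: I*√174242/12 ≈ 34.785*I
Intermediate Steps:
o(a) = -2 + a² (o(a) = -2 + a*a = -2 + a²)
w(N, C) = 1/(-36 + C) (w(N, C) = 1/(C - 36) = 1/(-36 + C))
√(w(o(9), -36) - 1210) = √(1/(-36 - 36) - 1210) = √(1/(-72) - 1210) = √(-1/72 - 1210) = √(-87121/72) = I*√174242/12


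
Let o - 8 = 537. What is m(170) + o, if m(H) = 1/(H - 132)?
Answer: 20711/38 ≈ 545.03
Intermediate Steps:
o = 545 (o = 8 + 537 = 545)
m(H) = 1/(-132 + H)
m(170) + o = 1/(-132 + 170) + 545 = 1/38 + 545 = 20711/38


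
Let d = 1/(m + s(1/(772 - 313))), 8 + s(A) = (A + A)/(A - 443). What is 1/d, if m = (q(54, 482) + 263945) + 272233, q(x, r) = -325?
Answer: 54478289459/101668 ≈ 5.3585e+5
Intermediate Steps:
s(A) = -8 + 2*A/(-443 + A) (s(A) = -8 + (A + A)/(A - 443) = -8 + (2*A)/(-443 + A) = -8 + 2*A/(-443 + A))
m = 535853 (m = (-325 + 263945) + 272233 = 263620 + 272233 = 535853)
d = 101668/54478289459 (d = 1/(535853 + 2*(1772 - 3/(772 - 313))/(-443 + 1/(772 - 313))) = 1/(535853 + 2*(1772 - 3/459)/(-443 + 1/459)) = 1/(535853 + 2*(1772 - 3*1/459)/(-443 + 1/459)) = 1/(535853 + 2*(1772 - 1/153)/(-203336/459)) = 1/(535853 + 2*(-459/203336)*(271115/153)) = 1/(535853 - 813345/101668) = 1/(54478289459/101668) = 101668/54478289459 ≈ 1.8662e-6)
1/d = 1/(101668/54478289459) = 54478289459/101668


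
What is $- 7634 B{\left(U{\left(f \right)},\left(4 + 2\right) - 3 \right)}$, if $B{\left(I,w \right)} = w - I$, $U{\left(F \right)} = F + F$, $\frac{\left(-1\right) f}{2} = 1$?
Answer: $-53438$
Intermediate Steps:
$f = -2$ ($f = \left(-2\right) 1 = -2$)
$U{\left(F \right)} = 2 F$
$- 7634 B{\left(U{\left(f \right)},\left(4 + 2\right) - 3 \right)} = - 7634 \left(\left(\left(4 + 2\right) - 3\right) - 2 \left(-2\right)\right) = - 7634 \left(\left(6 - 3\right) - -4\right) = - 7634 \left(3 + 4\right) = \left(-7634\right) 7 = -53438$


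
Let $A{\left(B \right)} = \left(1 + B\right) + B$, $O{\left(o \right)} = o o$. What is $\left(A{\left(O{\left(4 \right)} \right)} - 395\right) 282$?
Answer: $-102084$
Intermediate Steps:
$O{\left(o \right)} = o^{2}$
$A{\left(B \right)} = 1 + 2 B$
$\left(A{\left(O{\left(4 \right)} \right)} - 395\right) 282 = \left(\left(1 + 2 \cdot 4^{2}\right) - 395\right) 282 = \left(\left(1 + 2 \cdot 16\right) - 395\right) 282 = \left(\left(1 + 32\right) - 395\right) 282 = \left(33 - 395\right) 282 = \left(-362\right) 282 = -102084$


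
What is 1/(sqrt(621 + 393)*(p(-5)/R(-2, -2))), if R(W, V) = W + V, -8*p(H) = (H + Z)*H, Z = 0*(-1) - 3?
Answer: 2*sqrt(6)/195 ≈ 0.025123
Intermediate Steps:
Z = -3 (Z = 0 - 3 = -3)
p(H) = -H*(-3 + H)/8 (p(H) = -(H - 3)*H/8 = -(-3 + H)*H/8 = -H*(-3 + H)/8)
R(W, V) = V + W
1/(sqrt(621 + 393)*(p(-5)/R(-2, -2))) = 1/(sqrt(621 + 393)*(((1/8)*(-5)*(3 - 1*(-5)))/(-2 - 2))) = 1/(sqrt(1014)*(((1/8)*(-5)*(3 + 5))/(-4))) = 1/((13*sqrt(6))*(((1/8)*(-5)*8)*(-1/4))) = 1/((13*sqrt(6))*(-5*(-1/4))) = 1/((13*sqrt(6))*(5/4)) = 1/(65*sqrt(6)/4) = 2*sqrt(6)/195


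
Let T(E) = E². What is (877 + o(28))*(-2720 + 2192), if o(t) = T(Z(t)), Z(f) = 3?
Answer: -467808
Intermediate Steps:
o(t) = 9 (o(t) = 3² = 9)
(877 + o(28))*(-2720 + 2192) = (877 + 9)*(-2720 + 2192) = 886*(-528) = -467808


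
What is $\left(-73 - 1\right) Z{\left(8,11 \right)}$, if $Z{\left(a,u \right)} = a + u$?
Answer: $-1406$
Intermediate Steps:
$\left(-73 - 1\right) Z{\left(8,11 \right)} = \left(-73 - 1\right) \left(8 + 11\right) = \left(-74\right) 19 = -1406$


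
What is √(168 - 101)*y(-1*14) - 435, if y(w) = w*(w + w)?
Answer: -435 + 392*√67 ≈ 2773.7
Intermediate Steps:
y(w) = 2*w² (y(w) = w*(2*w) = 2*w²)
√(168 - 101)*y(-1*14) - 435 = √(168 - 101)*(2*(-1*14)²) - 435 = √67*(2*(-14)²) - 435 = √67*(2*196) - 435 = √67*392 - 435 = 392*√67 - 435 = -435 + 392*√67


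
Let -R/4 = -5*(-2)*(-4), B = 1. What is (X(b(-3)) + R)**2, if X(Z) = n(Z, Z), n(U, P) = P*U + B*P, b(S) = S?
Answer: 27556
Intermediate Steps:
n(U, P) = P + P*U (n(U, P) = P*U + 1*P = P*U + P = P + P*U)
X(Z) = Z*(1 + Z)
R = 160 (R = -4*(-5*(-2))*(-4) = -40*(-4) = -4*(-40) = 160)
(X(b(-3)) + R)**2 = (-3*(1 - 3) + 160)**2 = (-3*(-2) + 160)**2 = (6 + 160)**2 = 166**2 = 27556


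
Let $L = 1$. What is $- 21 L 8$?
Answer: $-168$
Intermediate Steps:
$- 21 L 8 = \left(-21\right) 1 \cdot 8 = \left(-21\right) 8 = -168$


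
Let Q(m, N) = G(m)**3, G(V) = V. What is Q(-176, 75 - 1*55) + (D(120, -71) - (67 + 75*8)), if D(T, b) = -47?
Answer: -5452490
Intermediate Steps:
Q(m, N) = m**3
Q(-176, 75 - 1*55) + (D(120, -71) - (67 + 75*8)) = (-176)**3 + (-47 - (67 + 75*8)) = -5451776 + (-47 - (67 + 600)) = -5451776 + (-47 - 1*667) = -5451776 + (-47 - 667) = -5451776 - 714 = -5452490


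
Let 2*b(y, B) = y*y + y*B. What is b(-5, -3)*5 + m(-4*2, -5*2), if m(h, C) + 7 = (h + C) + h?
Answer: 67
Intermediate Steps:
b(y, B) = y²/2 + B*y/2 (b(y, B) = (y*y + y*B)/2 = (y² + B*y)/2 = y²/2 + B*y/2)
m(h, C) = -7 + C + 2*h (m(h, C) = -7 + ((h + C) + h) = -7 + ((C + h) + h) = -7 + (C + 2*h) = -7 + C + 2*h)
b(-5, -3)*5 + m(-4*2, -5*2) = ((½)*(-5)*(-3 - 5))*5 + (-7 - 5*2 + 2*(-4*2)) = ((½)*(-5)*(-8))*5 + (-7 - 10 + 2*(-8)) = 20*5 + (-7 - 10 - 16) = 100 - 33 = 67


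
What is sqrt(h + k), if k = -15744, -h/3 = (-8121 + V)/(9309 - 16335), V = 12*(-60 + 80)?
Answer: I*sqrt(86373730518)/2342 ≈ 125.49*I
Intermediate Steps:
V = 240 (V = 12*20 = 240)
h = -7881/2342 (h = -3*(-8121 + 240)/(9309 - 16335) = -(-23643)/(-7026) = -(-23643)*(-1)/7026 = -3*2627/2342 = -7881/2342 ≈ -3.3651)
sqrt(h + k) = sqrt(-7881/2342 - 15744) = sqrt(-36880329/2342) = I*sqrt(86373730518)/2342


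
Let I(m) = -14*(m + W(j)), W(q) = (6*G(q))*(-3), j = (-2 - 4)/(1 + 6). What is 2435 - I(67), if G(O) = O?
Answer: 3589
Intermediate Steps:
j = -6/7 ≈ -0.85714
W(q) = -18*q (W(q) = (6*q)*(-3) = -18*q)
I(m) = -216 - 14*m (I(m) = -14*(m - 18*(-6/7)) = -14*(m + 108/7) = -14*(108/7 + m) = -216 - 14*m)
2435 - I(67) = 2435 - (-216 - 14*67) = 2435 - (-216 - 938) = 2435 - 1*(-1154) = 2435 + 1154 = 3589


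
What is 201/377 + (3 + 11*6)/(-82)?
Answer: -9531/30914 ≈ -0.30831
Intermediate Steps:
201/377 + (3 + 11*6)/(-82) = 201*(1/377) + (3 + 66)*(-1/82) = 201/377 + 69*(-1/82) = 201/377 - 69/82 = -9531/30914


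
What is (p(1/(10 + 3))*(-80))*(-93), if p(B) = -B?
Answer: -7440/13 ≈ -572.31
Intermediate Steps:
(p(1/(10 + 3))*(-80))*(-93) = (-1/(10 + 3)*(-80))*(-93) = (-1/13*(-80))*(-93) = (-1*1/13*(-80))*(-93) = -1/13*(-80)*(-93) = (80/13)*(-93) = -7440/13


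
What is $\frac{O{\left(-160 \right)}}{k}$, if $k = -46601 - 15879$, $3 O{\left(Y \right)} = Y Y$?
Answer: $- \frac{320}{2343} \approx -0.13658$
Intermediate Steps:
$O{\left(Y \right)} = \frac{Y^{2}}{3}$ ($O{\left(Y \right)} = \frac{Y Y}{3} = \frac{Y^{2}}{3}$)
$k = -62480$
$\frac{O{\left(-160 \right)}}{k} = \frac{\frac{1}{3} \left(-160\right)^{2}}{-62480} = \frac{1}{3} \cdot 25600 \left(- \frac{1}{62480}\right) = \frac{25600}{3} \left(- \frac{1}{62480}\right) = - \frac{320}{2343}$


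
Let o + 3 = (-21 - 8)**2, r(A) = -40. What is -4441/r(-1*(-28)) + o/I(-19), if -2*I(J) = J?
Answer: 151419/760 ≈ 199.24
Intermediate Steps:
I(J) = -J/2
o = 838 (o = -3 + (-21 - 8)**2 = -3 + (-29)**2 = -3 + 841 = 838)
-4441/r(-1*(-28)) + o/I(-19) = -4441/(-40) + 838/((-1/2*(-19))) = -4441*(-1/40) + 838/(19/2) = 4441/40 + 838*(2/19) = 4441/40 + 1676/19 = 151419/760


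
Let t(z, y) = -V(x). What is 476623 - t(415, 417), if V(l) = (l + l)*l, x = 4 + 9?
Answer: 476961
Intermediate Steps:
x = 13
V(l) = 2*l**2 (V(l) = (2*l)*l = 2*l**2)
t(z, y) = -338 (t(z, y) = -2*13**2 = -2*169 = -1*338 = -338)
476623 - t(415, 417) = 476623 - 1*(-338) = 476623 + 338 = 476961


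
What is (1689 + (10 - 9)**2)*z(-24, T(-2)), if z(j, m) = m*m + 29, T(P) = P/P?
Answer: 50700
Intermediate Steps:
T(P) = 1
z(j, m) = 29 + m**2 (z(j, m) = m**2 + 29 = 29 + m**2)
(1689 + (10 - 9)**2)*z(-24, T(-2)) = (1689 + (10 - 9)**2)*(29 + 1**2) = (1689 + 1**2)*(29 + 1) = (1689 + 1)*30 = 1690*30 = 50700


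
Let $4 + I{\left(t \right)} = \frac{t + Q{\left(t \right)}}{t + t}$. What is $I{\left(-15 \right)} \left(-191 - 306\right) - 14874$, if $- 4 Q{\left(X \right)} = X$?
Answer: $- \frac{104579}{8} \approx -13072.0$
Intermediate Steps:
$Q{\left(X \right)} = - \frac{X}{4}$
$I{\left(t \right)} = - \frac{29}{8}$ ($I{\left(t \right)} = -4 + \frac{t - \frac{t}{4}}{t + t} = -4 + \frac{\frac{3}{4} t}{2 t} = -4 + \frac{3 t}{4} \frac{1}{2 t} = -4 + \frac{3}{8} = - \frac{29}{8}$)
$I{\left(-15 \right)} \left(-191 - 306\right) - 14874 = - \frac{29 \left(-191 - 306\right)}{8} - 14874 = \left(- \frac{29}{8}\right) \left(-497\right) - 14874 = \frac{14413}{8} - 14874 = - \frac{104579}{8}$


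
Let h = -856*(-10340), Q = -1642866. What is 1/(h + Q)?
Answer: 1/7208174 ≈ 1.3873e-7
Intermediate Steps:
h = 8851040
1/(h + Q) = 1/(8851040 - 1642866) = 1/7208174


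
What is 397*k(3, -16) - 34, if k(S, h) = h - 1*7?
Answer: -9165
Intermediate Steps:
k(S, h) = -7 + h (k(S, h) = h - 7 = -7 + h)
397*k(3, -16) - 34 = 397*(-7 - 16) - 34 = 397*(-23) - 34 = -9131 - 34 = -9165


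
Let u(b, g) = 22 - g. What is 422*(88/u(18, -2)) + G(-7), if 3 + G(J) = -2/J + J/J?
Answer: 32458/21 ≈ 1545.6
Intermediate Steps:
G(J) = -2 - 2/J (G(J) = -3 + (-2/J + J/J) = -3 + (-2/J + 1) = -3 + (1 - 2/J) = -2 - 2/J)
422*(88/u(18, -2)) + G(-7) = 422*(88/(22 - 1*(-2))) + (-2 - 2/(-7)) = 422*(88/(22 + 2)) + (-2 - 2*(-⅐)) = 422*(88/24) + (-2 + 2/7) = 422*(88*(1/24)) - 12/7 = 422*(11/3) - 12/7 = 4642/3 - 12/7 = 32458/21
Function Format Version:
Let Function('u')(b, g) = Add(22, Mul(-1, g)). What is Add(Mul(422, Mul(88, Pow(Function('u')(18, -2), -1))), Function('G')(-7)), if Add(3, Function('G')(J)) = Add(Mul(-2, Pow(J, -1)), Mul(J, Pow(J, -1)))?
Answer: Rational(32458, 21) ≈ 1545.6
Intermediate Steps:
Function('G')(J) = Add(-2, Mul(-2, Pow(J, -1))) (Function('G')(J) = Add(-3, Add(Mul(-2, Pow(J, -1)), Mul(J, Pow(J, -1)))) = Add(-3, Add(Mul(-2, Pow(J, -1)), 1)) = Add(-3, Add(1, Mul(-2, Pow(J, -1)))) = Add(-2, Mul(-2, Pow(J, -1))))
Add(Mul(422, Mul(88, Pow(Function('u')(18, -2), -1))), Function('G')(-7)) = Add(Mul(422, Mul(88, Pow(Add(22, Mul(-1, -2)), -1))), Add(-2, Mul(-2, Pow(-7, -1)))) = Add(Mul(422, Mul(88, Pow(Add(22, 2), -1))), Add(-2, Mul(-2, Rational(-1, 7)))) = Add(Mul(422, Mul(88, Pow(24, -1))), Add(-2, Rational(2, 7))) = Add(Mul(422, Mul(88, Rational(1, 24))), Rational(-12, 7)) = Add(Mul(422, Rational(11, 3)), Rational(-12, 7)) = Add(Rational(4642, 3), Rational(-12, 7)) = Rational(32458, 21)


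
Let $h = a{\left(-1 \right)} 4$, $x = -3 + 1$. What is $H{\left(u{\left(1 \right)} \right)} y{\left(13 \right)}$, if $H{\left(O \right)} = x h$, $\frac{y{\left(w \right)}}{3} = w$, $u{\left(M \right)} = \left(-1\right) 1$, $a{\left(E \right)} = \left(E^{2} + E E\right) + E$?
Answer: $-312$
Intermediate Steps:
$x = -2$
$a{\left(E \right)} = E + 2 E^{2}$ ($a{\left(E \right)} = \left(E^{2} + E^{2}\right) + E = 2 E^{2} + E = E + 2 E^{2}$)
$u{\left(M \right)} = -1$
$y{\left(w \right)} = 3 w$
$h = 4$ ($h = - (1 + 2 \left(-1\right)) 4 = - (1 - 2) 4 = \left(-1\right) \left(-1\right) 4 = 1 \cdot 4 = 4$)
$H{\left(O \right)} = -8$ ($H{\left(O \right)} = \left(-2\right) 4 = -8$)
$H{\left(u{\left(1 \right)} \right)} y{\left(13 \right)} = - 8 \cdot 3 \cdot 13 = \left(-8\right) 39 = -312$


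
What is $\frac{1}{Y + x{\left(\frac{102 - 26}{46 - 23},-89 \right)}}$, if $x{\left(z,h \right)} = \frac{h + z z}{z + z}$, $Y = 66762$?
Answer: $\frac{3496}{233358647} \approx 1.4981 \cdot 10^{-5}$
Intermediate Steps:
$x{\left(z,h \right)} = \frac{h + z^{2}}{2 z}$
$\frac{1}{Y + x{\left(\frac{102 - 26}{46 - 23},-89 \right)}} = \frac{1}{66762 + \frac{-89 + \left(\frac{102 - 26}{46 - 23}\right)^{2}}{2 \frac{102 - 26}{46 - 23}}} = \frac{1}{66762 + \frac{-89 + \left(\frac{76}{23}\right)^{2}}{2 \cdot \frac{76}{23}}} = \frac{1}{66762 + \frac{1}{2} \cdot \frac{23}{76} \left(-89 + \frac{5776}{529}\right)} = \frac{1}{66762 + \frac{1}{2} \cdot \frac{23}{76} \left(- \frac{41305}{529}\right)} = \frac{1}{66762 - \frac{41305}{3496}} = \frac{1}{\frac{233358647}{3496}} = \frac{3496}{233358647}$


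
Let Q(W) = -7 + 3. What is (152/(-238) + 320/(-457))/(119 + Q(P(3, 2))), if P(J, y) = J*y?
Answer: -72812/6254045 ≈ -0.011642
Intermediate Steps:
Q(W) = -4
(152/(-238) + 320/(-457))/(119 + Q(P(3, 2))) = (152/(-238) + 320/(-457))/(119 - 4) = (152*(-1/238) + 320*(-1/457))/115 = (-76/119 - 320/457)*(1/115) = -72812/54383*1/115 = -72812/6254045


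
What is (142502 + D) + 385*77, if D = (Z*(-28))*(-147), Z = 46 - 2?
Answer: 353251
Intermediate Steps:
Z = 44
D = 181104 (D = (44*(-28))*(-147) = -1232*(-147) = 181104)
(142502 + D) + 385*77 = (142502 + 181104) + 385*77 = 323606 + 29645 = 353251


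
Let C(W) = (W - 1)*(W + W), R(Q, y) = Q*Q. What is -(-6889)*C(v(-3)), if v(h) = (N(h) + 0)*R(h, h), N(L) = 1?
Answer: 992016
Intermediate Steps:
R(Q, y) = Q**2
v(h) = h**2 (v(h) = (1 + 0)*h**2 = 1*h**2 = h**2)
C(W) = 2*W*(-1 + W) (C(W) = (-1 + W)*(2*W) = 2*W*(-1 + W))
-(-6889)*C(v(-3)) = -(-6889)*2*(-3)**2*(-1 + (-3)**2) = -(-6889)*2*9*(-1 + 9) = -(-6889)*2*9*8 = -(-6889)*144 = -1*(-992016) = 992016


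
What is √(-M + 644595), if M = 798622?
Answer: I*√154027 ≈ 392.46*I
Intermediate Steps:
√(-M + 644595) = √(-1*798622 + 644595) = √(-798622 + 644595) = √(-154027) = I*√154027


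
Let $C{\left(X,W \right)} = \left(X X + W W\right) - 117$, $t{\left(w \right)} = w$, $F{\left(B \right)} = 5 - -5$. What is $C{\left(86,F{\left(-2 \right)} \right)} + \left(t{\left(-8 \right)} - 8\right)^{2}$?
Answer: $7635$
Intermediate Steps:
$F{\left(B \right)} = 10$ ($F{\left(B \right)} = 5 + 5 = 10$)
$C{\left(X,W \right)} = -117 + W^{2} + X^{2}$ ($C{\left(X,W \right)} = \left(X^{2} + W^{2}\right) - 117 = \left(W^{2} + X^{2}\right) - 117 = -117 + W^{2} + X^{2}$)
$C{\left(86,F{\left(-2 \right)} \right)} + \left(t{\left(-8 \right)} - 8\right)^{2} = \left(-117 + 10^{2} + 86^{2}\right) + \left(-8 - 8\right)^{2} = \left(-117 + 100 + 7396\right) + \left(-16\right)^{2} = 7379 + 256 = 7635$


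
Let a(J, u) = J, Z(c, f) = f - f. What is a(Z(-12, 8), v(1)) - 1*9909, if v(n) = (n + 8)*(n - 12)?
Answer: -9909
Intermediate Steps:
Z(c, f) = 0
v(n) = (-12 + n)*(8 + n) (v(n) = (8 + n)*(-12 + n) = (-12 + n)*(8 + n))
a(Z(-12, 8), v(1)) - 1*9909 = 0 - 1*9909 = 0 - 9909 = -9909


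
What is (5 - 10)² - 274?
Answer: -249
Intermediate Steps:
(5 - 10)² - 274 = (-5)² - 274 = 25 - 274 = -249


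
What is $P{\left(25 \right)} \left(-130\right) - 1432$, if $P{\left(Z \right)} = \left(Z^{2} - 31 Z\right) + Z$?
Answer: $14818$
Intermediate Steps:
$P{\left(Z \right)} = Z^{2} - 30 Z$
$P{\left(25 \right)} \left(-130\right) - 1432 = 25 \left(-30 + 25\right) \left(-130\right) - 1432 = 25 \left(-5\right) \left(-130\right) - 1432 = \left(-125\right) \left(-130\right) - 1432 = 16250 - 1432 = 14818$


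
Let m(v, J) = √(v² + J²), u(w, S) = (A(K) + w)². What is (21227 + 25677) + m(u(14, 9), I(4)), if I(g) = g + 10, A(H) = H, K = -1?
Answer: 46904 + √28757 ≈ 47074.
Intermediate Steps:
u(w, S) = (-1 + w)²
I(g) = 10 + g
m(v, J) = √(J² + v²)
(21227 + 25677) + m(u(14, 9), I(4)) = (21227 + 25677) + √((10 + 4)² + ((-1 + 14)²)²) = 46904 + √(14² + (13²)²) = 46904 + √(196 + 169²) = 46904 + √(196 + 28561) = 46904 + √28757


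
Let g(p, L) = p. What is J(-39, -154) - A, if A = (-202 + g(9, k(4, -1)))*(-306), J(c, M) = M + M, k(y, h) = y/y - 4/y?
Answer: -59366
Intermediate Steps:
k(y, h) = 1 - 4/y
J(c, M) = 2*M
A = 59058 (A = (-202 + 9)*(-306) = -193*(-306) = 59058)
J(-39, -154) - A = 2*(-154) - 1*59058 = -308 - 59058 = -59366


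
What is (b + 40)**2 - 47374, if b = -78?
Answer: -45930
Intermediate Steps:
(b + 40)**2 - 47374 = (-78 + 40)**2 - 47374 = (-38)**2 - 47374 = 1444 - 47374 = -45930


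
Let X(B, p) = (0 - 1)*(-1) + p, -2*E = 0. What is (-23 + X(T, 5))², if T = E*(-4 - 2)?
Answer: 289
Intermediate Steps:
E = 0 (E = -½*0 = 0)
T = 0 (T = 0*(-4 - 2) = 0*(-6) = 0)
X(B, p) = 1 + p (X(B, p) = -1*(-1) + p = 1 + p)
(-23 + X(T, 5))² = (-23 + (1 + 5))² = (-23 + 6)² = (-17)² = 289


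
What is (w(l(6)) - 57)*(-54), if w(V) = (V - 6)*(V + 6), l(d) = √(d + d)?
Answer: 4374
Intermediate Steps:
l(d) = √2*√d (l(d) = √(2*d) = √2*√d)
w(V) = (-6 + V)*(6 + V)
(w(l(6)) - 57)*(-54) = ((-36 + (√2*√6)²) - 57)*(-54) = ((-36 + (2*√3)²) - 57)*(-54) = ((-36 + 12) - 57)*(-54) = (-24 - 57)*(-54) = -81*(-54) = 4374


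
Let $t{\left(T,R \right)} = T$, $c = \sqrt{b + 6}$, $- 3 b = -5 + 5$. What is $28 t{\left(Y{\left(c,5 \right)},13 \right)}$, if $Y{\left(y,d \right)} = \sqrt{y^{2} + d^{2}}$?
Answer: $28 \sqrt{31} \approx 155.9$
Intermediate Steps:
$b = 0$ ($b = - \frac{-5 + 5}{3} = \left(- \frac{1}{3}\right) 0 = 0$)
$c = \sqrt{6}$ ($c = \sqrt{0 + 6} = \sqrt{6} \approx 2.4495$)
$Y{\left(y,d \right)} = \sqrt{d^{2} + y^{2}}$
$28 t{\left(Y{\left(c,5 \right)},13 \right)} = 28 \sqrt{5^{2} + \left(\sqrt{6}\right)^{2}} = 28 \sqrt{25 + 6} = 28 \sqrt{31}$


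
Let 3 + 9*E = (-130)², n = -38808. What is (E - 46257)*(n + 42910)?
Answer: -1638404432/9 ≈ -1.8204e+8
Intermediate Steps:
E = 16897/9 (E = -⅓ + (⅑)*(-130)² = -⅓ + (⅑)*16900 = -⅓ + 16900/9 = 16897/9 ≈ 1877.4)
(E - 46257)*(n + 42910) = (16897/9 - 46257)*(-38808 + 42910) = -399416/9*4102 = -1638404432/9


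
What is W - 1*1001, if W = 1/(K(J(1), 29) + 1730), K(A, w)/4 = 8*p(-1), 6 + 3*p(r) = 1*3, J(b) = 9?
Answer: -1699697/1698 ≈ -1001.0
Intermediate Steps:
p(r) = -1 (p(r) = -2 + (1*3)/3 = -2 + (⅓)*3 = -2 + 1 = -1)
K(A, w) = -32 (K(A, w) = 4*(8*(-1)) = 4*(-8) = -32)
W = 1/1698 (W = 1/(-32 + 1730) = 1/1698 ≈ 0.00058893)
W - 1*1001 = 1/1698 - 1*1001 = 1/1698 - 1001 = -1699697/1698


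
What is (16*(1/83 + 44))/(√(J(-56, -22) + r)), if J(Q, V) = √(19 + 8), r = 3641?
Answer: 58448/(83*√(3641 + 3*√3)) ≈ 11.662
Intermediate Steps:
J(Q, V) = 3*√3 (J(Q, V) = √27 = 3*√3)
(16*(1/83 + 44))/(√(J(-56, -22) + r)) = (16*(1/83 + 44))/(√(3*√3 + 3641)) = (16*(1/83 + 44))/(√(3641 + 3*√3)) = (16*(3653/83))/√(3641 + 3*√3) = 58448/(83*√(3641 + 3*√3))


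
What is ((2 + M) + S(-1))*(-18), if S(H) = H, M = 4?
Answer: -90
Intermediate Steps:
((2 + M) + S(-1))*(-18) = ((2 + 4) - 1)*(-18) = (6 - 1)*(-18) = 5*(-18) = -90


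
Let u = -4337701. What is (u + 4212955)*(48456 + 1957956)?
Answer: -250291871352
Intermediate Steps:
(u + 4212955)*(48456 + 1957956) = (-4337701 + 4212955)*(48456 + 1957956) = -124746*2006412 = -250291871352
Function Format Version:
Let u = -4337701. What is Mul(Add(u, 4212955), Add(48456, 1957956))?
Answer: -250291871352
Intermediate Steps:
Mul(Add(u, 4212955), Add(48456, 1957956)) = Mul(Add(-4337701, 4212955), Add(48456, 1957956)) = Mul(-124746, 2006412) = -250291871352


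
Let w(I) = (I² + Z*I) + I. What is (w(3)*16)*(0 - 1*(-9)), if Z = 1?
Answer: 2160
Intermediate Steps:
w(I) = I² + 2*I (w(I) = (I² + 1*I) + I = (I² + I) + I = (I + I²) + I = I² + 2*I)
(w(3)*16)*(0 - 1*(-9)) = ((3*(2 + 3))*16)*(0 - 1*(-9)) = ((3*5)*16)*(0 + 9) = (15*16)*9 = 240*9 = 2160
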